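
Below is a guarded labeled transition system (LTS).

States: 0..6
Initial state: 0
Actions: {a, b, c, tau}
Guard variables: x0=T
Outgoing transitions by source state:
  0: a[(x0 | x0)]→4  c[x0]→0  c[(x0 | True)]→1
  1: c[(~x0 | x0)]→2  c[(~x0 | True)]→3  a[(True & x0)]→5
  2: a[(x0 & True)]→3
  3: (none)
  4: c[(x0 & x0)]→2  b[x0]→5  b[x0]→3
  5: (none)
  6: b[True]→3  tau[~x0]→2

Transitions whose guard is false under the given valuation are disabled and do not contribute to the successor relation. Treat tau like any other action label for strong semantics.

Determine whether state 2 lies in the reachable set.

Guard filter leaves 11 enabled edge(s).
depth 0: {0}
depth 1: {1,4}  cumulative {0,1,4}
depth 2: {2,3,5}  cumulative {0,1,2,3,4,5}
Reach set: {0,1,2,3,4,5}
witness 2: a·c

Answer: REACHABLE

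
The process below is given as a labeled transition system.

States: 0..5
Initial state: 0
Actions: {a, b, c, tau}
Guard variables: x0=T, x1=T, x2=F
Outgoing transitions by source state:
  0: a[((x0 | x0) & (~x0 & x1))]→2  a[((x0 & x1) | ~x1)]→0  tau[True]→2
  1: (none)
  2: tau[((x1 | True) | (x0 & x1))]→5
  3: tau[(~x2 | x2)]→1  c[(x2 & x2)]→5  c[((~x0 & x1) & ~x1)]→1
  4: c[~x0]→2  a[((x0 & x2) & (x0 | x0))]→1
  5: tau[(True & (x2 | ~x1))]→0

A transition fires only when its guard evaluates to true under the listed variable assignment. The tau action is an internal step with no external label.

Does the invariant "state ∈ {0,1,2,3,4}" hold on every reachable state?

Answer: INVARIANT VIOLATED at state 5

Working:
Allowed set {0,1,2,3,4}
R = {0,2,5}
  0: safe
  2: safe
  5: ✗ unsafe
witness against invariant: tau·tau → 5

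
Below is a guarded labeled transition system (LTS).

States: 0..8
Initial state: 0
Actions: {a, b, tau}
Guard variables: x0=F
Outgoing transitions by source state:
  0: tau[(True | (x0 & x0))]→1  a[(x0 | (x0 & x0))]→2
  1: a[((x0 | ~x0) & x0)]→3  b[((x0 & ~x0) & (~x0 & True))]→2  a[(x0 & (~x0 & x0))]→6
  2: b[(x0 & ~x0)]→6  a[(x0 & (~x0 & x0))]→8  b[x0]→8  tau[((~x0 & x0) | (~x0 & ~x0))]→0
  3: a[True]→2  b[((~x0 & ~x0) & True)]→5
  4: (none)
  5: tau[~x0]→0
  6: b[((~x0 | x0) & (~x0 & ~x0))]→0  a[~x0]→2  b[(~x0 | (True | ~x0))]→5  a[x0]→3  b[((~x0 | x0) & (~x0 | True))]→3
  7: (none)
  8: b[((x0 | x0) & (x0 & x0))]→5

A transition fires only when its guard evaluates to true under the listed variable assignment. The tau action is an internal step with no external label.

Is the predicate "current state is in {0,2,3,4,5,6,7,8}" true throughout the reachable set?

Answer: INVARIANT VIOLATED at state 1

Analysis:
Safe = {0,2,3,4,5,6,7,8}
R = {0,1}
  0: ok
  1: outside
reach 1 via tau — violates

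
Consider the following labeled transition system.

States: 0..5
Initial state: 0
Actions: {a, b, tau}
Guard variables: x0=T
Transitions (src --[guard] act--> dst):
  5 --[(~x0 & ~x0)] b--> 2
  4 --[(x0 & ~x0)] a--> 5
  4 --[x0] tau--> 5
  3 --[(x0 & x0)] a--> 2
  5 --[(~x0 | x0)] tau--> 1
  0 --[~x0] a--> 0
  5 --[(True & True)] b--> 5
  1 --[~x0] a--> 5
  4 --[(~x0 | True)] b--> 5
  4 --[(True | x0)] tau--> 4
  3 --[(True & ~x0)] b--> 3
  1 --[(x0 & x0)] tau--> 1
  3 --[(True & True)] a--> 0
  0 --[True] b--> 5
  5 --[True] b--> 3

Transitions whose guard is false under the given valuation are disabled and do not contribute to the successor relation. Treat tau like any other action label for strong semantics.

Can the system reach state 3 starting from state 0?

10 transition(s) survive guard evaluation.
Layer 0: {0}
Layer 1: {5}  total {0,5}
Layer 2: {1,3}  total {0,1,3,5}
Layer 3: {2}  total {0,1,2,3,5}
Reach set: {0,1,2,3,5}
trace reaching 3: b·b

Answer: REACHABLE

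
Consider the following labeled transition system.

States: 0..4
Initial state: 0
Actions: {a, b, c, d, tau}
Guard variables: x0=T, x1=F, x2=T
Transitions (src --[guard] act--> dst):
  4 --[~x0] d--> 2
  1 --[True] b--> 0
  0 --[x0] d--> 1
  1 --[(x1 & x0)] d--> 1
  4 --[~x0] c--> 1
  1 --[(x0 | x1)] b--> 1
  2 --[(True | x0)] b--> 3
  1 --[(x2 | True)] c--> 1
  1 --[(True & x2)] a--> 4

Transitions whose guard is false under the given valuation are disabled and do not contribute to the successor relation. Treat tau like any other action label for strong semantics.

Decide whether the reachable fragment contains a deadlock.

Answer: DEADLOCK at state 4

Working:
Reach set: {0,1,4}
  0: d→1  [1 exit(s)]
  1: a→4  b→0  b→1  c→1  [4 exit(s)]
  4: ∅  [deadlock]
trace reaching 4: d·a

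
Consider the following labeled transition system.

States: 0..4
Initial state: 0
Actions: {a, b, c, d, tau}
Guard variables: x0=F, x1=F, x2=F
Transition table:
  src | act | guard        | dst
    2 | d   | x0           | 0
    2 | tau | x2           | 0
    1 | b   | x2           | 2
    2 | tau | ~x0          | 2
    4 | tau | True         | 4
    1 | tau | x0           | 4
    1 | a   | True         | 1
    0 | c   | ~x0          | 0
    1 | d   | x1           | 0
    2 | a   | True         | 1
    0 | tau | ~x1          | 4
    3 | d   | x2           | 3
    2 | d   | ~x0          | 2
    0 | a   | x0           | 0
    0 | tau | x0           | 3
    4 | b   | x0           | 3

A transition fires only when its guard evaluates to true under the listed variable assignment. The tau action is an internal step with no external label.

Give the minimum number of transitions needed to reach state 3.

BFS to 3:
  Layer 0: {0}
  Layer 1: {4}
3 never appears.

Answer: UNREACHABLE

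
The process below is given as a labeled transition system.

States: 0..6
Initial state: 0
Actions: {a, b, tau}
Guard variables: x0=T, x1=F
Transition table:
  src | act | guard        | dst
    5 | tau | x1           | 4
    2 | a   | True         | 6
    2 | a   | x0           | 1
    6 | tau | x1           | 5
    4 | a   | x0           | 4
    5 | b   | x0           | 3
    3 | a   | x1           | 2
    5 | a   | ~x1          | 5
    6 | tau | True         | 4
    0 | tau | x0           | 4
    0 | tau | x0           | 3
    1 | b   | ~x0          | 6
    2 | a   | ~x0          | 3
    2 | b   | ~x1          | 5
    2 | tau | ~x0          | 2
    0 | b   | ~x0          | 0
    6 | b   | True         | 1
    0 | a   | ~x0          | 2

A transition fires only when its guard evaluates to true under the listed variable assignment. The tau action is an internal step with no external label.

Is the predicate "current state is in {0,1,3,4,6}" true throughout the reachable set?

Answer: INVARIANT HOLDS

Analysis:
Allowed set {0,1,3,4,6}
Reach set: {0,3,4}
  0: ✓
  3: ✓
  4: ✓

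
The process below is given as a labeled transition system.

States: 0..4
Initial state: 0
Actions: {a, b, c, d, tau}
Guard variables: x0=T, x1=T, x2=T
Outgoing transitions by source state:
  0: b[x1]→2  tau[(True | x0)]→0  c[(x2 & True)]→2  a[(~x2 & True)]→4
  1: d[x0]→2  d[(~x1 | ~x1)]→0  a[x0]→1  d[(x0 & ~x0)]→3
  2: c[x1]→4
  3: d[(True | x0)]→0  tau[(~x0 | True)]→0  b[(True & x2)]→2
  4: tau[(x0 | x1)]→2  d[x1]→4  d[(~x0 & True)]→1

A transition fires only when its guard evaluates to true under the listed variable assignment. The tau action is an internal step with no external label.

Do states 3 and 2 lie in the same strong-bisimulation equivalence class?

Bisimulation quotient by refinement:
  P[0] = {{0,1,2,3,4}}
  P[1] = {{0},{1},{2},{3},{4}}
Fixed point at round 2; 5 class(es).
class of 3: {3}; class of 2: {2}

Answer: NOT BISIMILAR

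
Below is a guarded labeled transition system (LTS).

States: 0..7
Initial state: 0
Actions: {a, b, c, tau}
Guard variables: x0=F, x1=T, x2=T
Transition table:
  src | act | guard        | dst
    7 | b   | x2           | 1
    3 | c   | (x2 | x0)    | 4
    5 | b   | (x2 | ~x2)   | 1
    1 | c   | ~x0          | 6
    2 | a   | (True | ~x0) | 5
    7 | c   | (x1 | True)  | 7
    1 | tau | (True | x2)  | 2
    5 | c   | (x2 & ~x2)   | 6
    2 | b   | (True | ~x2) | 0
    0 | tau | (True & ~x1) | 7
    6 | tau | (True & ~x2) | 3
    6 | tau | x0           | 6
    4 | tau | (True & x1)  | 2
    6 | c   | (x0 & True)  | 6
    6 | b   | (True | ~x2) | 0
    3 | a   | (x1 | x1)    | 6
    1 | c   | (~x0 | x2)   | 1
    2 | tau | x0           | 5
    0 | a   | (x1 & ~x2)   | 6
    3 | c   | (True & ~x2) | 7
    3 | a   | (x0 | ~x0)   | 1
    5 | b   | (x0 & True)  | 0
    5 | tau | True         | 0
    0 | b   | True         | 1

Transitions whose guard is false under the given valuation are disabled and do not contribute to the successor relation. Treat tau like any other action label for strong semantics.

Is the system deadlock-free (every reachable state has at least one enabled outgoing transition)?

Reachable = {0,1,2,5,6}
  0: b→1  [deg 1]
  1: c→1  c→6  tau→2  [deg 3]
  2: a→5  b→0  [deg 2]
  5: b→1  tau→0  [deg 2]
  6: b→0  [deg 1]

Answer: DEADLOCK-FREE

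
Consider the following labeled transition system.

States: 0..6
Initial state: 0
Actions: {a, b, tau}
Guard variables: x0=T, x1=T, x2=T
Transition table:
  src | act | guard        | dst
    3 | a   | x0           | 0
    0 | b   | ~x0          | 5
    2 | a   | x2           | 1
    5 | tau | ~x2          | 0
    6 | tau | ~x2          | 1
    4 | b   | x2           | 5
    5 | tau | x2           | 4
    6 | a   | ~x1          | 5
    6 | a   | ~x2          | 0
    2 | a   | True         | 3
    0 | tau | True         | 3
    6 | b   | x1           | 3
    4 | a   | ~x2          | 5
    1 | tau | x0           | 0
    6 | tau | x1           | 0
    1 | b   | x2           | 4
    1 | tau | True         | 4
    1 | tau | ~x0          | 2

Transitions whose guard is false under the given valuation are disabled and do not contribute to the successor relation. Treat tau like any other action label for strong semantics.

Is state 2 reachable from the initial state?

After dropping false guards: 11 live edges.
L0 = {0}
L1 = {3}  total {0,3}
Reachable = {0,3}

Answer: UNREACHABLE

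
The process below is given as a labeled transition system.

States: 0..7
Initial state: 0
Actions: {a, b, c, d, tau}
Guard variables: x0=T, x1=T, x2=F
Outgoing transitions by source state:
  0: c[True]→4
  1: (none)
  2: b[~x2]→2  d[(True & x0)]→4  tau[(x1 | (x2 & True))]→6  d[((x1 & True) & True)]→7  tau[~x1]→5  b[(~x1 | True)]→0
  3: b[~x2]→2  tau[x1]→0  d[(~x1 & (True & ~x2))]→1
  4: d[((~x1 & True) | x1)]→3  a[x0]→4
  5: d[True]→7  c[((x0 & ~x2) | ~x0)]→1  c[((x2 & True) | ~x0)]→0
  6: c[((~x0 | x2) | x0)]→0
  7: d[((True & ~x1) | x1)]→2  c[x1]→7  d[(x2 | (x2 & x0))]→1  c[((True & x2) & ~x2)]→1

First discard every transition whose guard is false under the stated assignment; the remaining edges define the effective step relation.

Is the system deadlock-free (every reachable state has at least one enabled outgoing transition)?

Reach set: {0,2,3,4,6,7}
  0: c→4  [1 exit(s)]
  2: b→0  b→2  d→4  d→7  tau→6  [5 exit(s)]
  3: b→2  tau→0  [2 exit(s)]
  4: a→4  d→3  [2 exit(s)]
  6: c→0  [1 exit(s)]
  7: c→7  d→2  [2 exit(s)]

Answer: DEADLOCK-FREE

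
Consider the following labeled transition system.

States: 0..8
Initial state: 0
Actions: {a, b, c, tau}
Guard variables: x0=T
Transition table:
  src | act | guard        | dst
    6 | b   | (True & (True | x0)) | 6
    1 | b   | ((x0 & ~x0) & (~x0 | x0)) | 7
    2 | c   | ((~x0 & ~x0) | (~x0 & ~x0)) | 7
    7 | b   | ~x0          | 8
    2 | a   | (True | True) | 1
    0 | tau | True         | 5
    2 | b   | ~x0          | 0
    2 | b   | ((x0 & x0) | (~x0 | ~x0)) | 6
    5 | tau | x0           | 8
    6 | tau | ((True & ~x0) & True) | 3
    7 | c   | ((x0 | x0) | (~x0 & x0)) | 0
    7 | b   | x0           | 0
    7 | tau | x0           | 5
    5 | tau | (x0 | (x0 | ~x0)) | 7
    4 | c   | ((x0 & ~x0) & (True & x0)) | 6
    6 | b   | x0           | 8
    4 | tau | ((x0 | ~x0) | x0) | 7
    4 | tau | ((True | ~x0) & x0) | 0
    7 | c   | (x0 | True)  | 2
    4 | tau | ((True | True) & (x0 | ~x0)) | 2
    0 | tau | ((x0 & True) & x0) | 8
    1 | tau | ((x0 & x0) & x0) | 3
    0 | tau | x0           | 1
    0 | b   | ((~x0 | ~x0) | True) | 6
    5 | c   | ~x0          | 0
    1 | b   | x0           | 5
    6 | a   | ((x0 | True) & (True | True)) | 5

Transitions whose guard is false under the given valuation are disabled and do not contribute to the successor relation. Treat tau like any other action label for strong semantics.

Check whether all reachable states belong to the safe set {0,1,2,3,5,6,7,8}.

Answer: INVARIANT HOLDS

Trace:
Safe = {0,1,2,3,5,6,7,8}
Reachable = {0,1,2,3,5,6,7,8}
  0: ok
  1: ok
  2: ok
  3: ok
  5: ok
  6: ok
  7: ok
  8: ok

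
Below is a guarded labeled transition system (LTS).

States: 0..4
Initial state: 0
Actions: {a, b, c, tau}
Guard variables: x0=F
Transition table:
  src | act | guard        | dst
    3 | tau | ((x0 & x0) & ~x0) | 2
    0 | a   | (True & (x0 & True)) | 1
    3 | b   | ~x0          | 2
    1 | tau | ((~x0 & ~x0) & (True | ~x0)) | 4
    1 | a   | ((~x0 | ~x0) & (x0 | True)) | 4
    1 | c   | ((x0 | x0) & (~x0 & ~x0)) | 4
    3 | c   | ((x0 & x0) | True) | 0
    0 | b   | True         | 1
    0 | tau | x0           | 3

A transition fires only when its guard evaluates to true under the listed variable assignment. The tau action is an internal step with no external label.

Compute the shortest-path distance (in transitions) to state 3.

Answer: UNREACHABLE

Working:
Layered search for 3:
  depth 0: {0}
  depth 1: {1}
  depth 2: {4}
3 never appears.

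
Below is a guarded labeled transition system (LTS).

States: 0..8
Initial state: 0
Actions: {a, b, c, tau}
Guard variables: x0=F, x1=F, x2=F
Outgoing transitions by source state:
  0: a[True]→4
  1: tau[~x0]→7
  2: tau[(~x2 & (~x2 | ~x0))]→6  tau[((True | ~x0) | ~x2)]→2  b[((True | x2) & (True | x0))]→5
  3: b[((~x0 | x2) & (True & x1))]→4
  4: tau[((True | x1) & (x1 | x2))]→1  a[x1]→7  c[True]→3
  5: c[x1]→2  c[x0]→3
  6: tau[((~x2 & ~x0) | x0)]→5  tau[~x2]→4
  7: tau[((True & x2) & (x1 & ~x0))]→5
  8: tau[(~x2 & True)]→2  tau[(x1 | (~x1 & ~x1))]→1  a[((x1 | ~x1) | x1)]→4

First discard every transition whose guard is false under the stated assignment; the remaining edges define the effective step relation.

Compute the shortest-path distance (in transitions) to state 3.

Answer: 2

Analysis:
Layered search for 3:
  depth 0: {0}
  depth 1: {4}
  depth 2: {3}
depth(3)=2, e.g. a·c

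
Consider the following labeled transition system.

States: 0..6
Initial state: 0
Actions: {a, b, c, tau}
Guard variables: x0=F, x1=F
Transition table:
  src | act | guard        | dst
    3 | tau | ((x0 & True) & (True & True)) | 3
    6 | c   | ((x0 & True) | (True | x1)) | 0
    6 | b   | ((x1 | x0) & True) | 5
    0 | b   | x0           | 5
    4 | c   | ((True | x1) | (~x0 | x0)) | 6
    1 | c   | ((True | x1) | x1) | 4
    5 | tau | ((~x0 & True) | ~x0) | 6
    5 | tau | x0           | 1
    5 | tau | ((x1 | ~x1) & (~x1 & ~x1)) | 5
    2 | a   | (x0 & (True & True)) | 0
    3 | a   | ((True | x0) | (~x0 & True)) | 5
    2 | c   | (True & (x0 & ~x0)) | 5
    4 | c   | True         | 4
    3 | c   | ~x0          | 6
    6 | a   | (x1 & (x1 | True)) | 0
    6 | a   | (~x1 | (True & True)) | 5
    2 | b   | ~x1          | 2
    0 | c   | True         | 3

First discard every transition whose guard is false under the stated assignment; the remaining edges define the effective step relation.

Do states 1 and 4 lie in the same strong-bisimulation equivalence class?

Answer: NOT BISIMILAR

Trace:
Compute ~ classes (split until stable):
  π0 = {{0,1,2,3,4,5,6}}
  π1 = {{0,1,4},{2},{3,6},{5}}
  π2 = {{0},{1},{2},{3},{4},{5},{6}}
Fixed point at round 3; 7 class(es).
class of 1: {1}; class of 4: {4}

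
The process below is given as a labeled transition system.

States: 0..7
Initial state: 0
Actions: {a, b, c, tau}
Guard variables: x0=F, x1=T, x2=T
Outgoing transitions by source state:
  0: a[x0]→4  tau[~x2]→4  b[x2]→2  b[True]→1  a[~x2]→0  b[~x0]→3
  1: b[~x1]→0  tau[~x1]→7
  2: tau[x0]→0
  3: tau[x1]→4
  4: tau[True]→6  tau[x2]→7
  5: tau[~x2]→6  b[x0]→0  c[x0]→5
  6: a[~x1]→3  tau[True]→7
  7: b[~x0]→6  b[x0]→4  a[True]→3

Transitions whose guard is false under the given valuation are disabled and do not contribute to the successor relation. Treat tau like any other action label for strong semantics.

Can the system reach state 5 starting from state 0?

9 transition(s) survive guard evaluation.
Layer 0: {0}
Layer 1: {1,2,3}  cumulative {0,1,2,3}
Layer 2: {4}  cumulative {0,1,2,3,4}
Layer 3: {6,7}  cumulative {0,1,2,3,4,6,7}
Reachable = {0,1,2,3,4,6,7}

Answer: UNREACHABLE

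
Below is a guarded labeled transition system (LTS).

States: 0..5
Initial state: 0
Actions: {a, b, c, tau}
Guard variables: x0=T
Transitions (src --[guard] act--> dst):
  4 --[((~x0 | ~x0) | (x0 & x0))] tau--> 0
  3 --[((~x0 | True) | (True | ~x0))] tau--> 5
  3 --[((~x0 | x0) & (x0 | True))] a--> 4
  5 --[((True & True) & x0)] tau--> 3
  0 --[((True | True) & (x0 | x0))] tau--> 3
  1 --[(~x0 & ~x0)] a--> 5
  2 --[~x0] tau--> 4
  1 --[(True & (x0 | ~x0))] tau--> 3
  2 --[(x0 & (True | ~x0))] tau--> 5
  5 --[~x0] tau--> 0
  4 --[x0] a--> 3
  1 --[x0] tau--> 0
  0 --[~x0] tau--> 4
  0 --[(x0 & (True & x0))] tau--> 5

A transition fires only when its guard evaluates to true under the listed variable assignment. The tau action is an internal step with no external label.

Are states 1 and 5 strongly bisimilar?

Answer: NOT BISIMILAR

Analysis:
Refine partition for ~:
  π0 = {{0,1,2,3,4,5}}
  π1 = {{0,1,2,5},{3,4}}
  π2 = {{0,1},{2},{3,4},{5}}
  π3 = {{0},{1},{2},{3},{4},{5}}
stable after 4 split(s): 6 block(s)
1∈{1}, 5∈{5}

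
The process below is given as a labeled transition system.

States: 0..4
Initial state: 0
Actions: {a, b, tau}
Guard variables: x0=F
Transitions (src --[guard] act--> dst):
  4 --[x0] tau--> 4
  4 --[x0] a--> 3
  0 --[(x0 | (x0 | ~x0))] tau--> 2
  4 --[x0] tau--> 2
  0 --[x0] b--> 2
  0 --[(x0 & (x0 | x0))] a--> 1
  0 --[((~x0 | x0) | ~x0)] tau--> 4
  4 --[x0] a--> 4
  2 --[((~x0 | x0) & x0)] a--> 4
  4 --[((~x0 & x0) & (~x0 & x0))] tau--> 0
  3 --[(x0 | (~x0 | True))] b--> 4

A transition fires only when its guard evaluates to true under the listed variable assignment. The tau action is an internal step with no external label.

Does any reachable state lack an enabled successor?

Answer: DEADLOCK at state 2

Trace:
R = {0,2,4}
  0: tau→2  tau→4  [2 out]
  2: ∅  [no exit]
  4: ∅  [no exit]
Path to 2: tau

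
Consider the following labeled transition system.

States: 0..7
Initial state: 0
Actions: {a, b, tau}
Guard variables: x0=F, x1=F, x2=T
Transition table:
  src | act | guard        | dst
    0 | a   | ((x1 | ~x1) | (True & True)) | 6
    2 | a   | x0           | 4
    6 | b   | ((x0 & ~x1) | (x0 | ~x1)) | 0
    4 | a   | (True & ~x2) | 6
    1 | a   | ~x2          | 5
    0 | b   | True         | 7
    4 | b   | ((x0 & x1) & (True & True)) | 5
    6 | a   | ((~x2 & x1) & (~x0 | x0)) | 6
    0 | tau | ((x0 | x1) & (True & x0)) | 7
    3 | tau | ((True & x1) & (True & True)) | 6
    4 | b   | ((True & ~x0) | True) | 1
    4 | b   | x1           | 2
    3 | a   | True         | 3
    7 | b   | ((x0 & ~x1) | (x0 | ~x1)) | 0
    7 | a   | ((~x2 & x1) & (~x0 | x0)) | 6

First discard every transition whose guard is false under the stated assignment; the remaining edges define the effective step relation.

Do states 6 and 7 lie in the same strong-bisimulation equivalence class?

Refine partition for ~:
  π0 = {{0,1,2,3,4,5,6,7}}
  π1 = {{0},{1,2,5},{3},{4,6,7}}
  π2 = {{0},{1,2,5},{3},{4},{6,7}}
Fixed point at round 3; 5 class(es).
class of 6: {6,7}; class of 7: {6,7}

Answer: BISIMILAR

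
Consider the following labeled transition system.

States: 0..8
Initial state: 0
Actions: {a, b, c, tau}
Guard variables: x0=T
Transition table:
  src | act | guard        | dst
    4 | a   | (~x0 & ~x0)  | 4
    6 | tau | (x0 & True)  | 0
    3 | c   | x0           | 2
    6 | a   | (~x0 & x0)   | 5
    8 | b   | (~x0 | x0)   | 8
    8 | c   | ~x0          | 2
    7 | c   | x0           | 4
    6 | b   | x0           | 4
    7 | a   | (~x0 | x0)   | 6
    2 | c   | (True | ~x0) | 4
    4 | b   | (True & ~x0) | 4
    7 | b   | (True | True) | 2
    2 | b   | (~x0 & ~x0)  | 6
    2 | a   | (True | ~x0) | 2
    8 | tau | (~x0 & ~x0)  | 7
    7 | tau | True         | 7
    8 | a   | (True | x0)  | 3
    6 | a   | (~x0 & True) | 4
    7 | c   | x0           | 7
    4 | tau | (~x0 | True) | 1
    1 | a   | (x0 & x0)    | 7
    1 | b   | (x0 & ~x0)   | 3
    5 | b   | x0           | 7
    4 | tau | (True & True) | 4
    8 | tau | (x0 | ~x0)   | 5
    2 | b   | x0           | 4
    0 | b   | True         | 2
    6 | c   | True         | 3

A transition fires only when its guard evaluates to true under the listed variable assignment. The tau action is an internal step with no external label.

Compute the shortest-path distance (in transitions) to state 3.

Layered search for 3:
  Layer 0: {0}
  Layer 1: {2}
  Layer 2: {4}
  Layer 3: {1}
  Layer 4: {7}
  Layer 5: {6}
  Layer 6: {3}
3 enters at depth 6; path b·b·tau·a·a·c

Answer: 6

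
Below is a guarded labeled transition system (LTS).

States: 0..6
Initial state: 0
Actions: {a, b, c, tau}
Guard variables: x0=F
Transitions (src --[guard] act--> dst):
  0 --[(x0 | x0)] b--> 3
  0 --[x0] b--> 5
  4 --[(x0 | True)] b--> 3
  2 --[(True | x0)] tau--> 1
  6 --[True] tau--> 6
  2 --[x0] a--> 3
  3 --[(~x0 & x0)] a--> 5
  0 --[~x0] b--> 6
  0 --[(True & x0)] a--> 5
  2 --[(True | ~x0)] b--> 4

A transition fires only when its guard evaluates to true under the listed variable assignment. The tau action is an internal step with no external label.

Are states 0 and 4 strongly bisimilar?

Refine partition for ~:
  round 0: {{0,1,2,3,4,5,6}}
  round 1: {{0,4},{1,3,5},{2},{6}}
  round 2: {{0},{1,3,5},{2},{4},{6}}
Fixed point at round 3; 5 class(es).
0∈{0}, 4∈{4}

Answer: NOT BISIMILAR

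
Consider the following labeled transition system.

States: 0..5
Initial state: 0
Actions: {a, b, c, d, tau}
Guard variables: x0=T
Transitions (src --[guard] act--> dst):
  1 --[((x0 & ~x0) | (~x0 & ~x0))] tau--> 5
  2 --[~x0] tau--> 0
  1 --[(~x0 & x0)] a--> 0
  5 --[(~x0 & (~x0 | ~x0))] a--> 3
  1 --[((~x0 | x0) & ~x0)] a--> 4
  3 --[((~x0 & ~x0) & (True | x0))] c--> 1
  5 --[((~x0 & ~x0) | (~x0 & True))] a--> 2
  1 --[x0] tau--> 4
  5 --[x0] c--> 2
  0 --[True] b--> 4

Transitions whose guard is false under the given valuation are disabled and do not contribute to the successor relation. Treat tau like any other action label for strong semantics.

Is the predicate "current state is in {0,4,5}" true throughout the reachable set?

Answer: INVARIANT HOLDS

Working:
Inv-set: {0,4,5}
Reachable = {0,4}
  0: safe
  4: safe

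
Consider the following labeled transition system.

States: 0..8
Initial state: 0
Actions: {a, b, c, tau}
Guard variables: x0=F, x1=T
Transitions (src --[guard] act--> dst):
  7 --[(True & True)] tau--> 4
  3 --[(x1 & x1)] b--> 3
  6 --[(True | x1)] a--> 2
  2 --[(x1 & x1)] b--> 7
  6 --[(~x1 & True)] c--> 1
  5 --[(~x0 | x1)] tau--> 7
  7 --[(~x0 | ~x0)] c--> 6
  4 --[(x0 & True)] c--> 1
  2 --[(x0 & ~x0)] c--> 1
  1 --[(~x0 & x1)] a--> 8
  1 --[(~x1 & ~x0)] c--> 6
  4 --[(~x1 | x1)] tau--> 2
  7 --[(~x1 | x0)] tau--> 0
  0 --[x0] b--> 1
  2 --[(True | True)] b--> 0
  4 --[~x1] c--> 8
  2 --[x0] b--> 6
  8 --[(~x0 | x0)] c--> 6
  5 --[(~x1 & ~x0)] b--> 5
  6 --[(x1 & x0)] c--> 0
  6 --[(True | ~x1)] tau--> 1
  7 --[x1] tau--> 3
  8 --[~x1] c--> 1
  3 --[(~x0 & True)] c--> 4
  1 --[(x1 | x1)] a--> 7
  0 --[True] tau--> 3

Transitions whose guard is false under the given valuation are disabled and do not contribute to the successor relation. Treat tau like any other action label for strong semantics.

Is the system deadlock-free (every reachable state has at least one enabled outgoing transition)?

Answer: DEADLOCK-FREE

Trace:
Reachable = {0,1,2,3,4,6,7,8}
  0: tau→3  [1 out]
  1: a→7  a→8  [2 out]
  2: b→0  b→7  [2 out]
  3: b→3  c→4  [2 out]
  4: tau→2  [1 out]
  6: a→2  tau→1  [2 out]
  7: c→6  tau→3  tau→4  [3 out]
  8: c→6  [1 out]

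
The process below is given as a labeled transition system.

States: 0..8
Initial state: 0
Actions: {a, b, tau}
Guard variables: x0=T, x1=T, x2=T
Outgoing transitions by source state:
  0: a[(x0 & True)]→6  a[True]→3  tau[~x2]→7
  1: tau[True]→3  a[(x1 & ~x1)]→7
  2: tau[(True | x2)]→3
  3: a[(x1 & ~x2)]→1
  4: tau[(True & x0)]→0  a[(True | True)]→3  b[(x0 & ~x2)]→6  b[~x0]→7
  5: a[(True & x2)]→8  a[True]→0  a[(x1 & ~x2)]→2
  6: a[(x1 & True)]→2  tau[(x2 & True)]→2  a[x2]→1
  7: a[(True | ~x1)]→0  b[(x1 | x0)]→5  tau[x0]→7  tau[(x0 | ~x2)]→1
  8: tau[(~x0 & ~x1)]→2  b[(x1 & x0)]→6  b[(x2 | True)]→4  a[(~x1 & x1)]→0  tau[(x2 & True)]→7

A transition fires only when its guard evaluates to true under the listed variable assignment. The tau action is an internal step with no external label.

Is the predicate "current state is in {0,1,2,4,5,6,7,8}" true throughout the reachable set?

Safe = {0,1,2,4,5,6,7,8}
Reachable = {0,1,2,3,6}
  0: ok
  1: ok
  2: ok
  3: VIOLATES
  6: ok
witness against invariant: a → 3

Answer: INVARIANT VIOLATED at state 3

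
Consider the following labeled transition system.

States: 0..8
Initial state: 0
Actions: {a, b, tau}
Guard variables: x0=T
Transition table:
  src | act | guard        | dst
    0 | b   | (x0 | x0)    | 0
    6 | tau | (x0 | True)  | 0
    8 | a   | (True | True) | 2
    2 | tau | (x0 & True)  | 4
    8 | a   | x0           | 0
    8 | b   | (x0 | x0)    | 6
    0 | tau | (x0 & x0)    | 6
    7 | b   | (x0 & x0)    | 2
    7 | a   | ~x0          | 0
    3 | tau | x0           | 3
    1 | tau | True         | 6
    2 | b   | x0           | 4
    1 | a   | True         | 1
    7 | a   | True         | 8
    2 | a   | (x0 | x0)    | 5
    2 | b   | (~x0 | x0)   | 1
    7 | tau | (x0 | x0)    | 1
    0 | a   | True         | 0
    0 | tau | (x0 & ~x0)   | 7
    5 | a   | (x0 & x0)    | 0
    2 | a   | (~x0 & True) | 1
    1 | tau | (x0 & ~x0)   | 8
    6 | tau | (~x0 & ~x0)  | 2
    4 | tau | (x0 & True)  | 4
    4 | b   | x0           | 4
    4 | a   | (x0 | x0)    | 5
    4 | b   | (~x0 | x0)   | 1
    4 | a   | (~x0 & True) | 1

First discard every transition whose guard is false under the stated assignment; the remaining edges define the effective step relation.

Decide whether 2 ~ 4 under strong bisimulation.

Answer: BISIMILAR

Working:
Refine partition for ~:
  π0 = {{0,1,2,3,4,5,6,7,8}}
  π1 = {{0,2,4,7},{1},{3,6},{5},{8}}
  π2 = {{0},{1},{2,4},{3},{5},{6},{7},{8}}
8 equivalence class(es) (converged in 3)
2∈{2,4}, 4∈{2,4}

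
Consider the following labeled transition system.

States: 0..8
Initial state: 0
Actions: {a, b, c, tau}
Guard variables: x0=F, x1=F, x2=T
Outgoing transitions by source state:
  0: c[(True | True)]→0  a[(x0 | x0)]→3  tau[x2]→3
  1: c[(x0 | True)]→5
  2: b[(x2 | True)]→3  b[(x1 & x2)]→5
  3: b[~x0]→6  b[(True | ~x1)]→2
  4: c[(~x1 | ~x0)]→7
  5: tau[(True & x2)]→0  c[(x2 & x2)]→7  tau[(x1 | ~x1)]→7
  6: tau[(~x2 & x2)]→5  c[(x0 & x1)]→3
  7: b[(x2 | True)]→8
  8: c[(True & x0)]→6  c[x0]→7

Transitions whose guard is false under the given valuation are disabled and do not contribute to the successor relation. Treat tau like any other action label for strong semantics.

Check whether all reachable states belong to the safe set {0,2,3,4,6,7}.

Answer: INVARIANT HOLDS

Trace:
Safe = {0,2,3,4,6,7}
Reach set: {0,2,3,6}
  0: safe
  2: safe
  3: safe
  6: safe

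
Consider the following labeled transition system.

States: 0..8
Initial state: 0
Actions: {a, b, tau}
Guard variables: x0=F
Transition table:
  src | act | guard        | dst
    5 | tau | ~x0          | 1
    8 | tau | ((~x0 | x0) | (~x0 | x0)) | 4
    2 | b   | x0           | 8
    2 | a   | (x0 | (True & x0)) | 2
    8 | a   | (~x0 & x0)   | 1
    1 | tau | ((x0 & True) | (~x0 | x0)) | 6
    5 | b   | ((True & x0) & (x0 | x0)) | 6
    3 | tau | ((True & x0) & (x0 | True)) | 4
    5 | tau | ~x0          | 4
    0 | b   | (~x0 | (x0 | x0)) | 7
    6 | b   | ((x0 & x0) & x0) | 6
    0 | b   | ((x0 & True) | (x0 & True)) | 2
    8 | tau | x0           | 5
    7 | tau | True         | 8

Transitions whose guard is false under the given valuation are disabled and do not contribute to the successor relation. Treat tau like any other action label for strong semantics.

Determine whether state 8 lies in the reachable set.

6 transition(s) survive guard evaluation.
Layer 0: {0}
Layer 1: {7}  now seen {0,7}
Layer 2: {8}  now seen {0,7,8}
Layer 3: {4}  now seen {0,4,7,8}
R = {0,4,7,8}
Path to 8: b·tau

Answer: REACHABLE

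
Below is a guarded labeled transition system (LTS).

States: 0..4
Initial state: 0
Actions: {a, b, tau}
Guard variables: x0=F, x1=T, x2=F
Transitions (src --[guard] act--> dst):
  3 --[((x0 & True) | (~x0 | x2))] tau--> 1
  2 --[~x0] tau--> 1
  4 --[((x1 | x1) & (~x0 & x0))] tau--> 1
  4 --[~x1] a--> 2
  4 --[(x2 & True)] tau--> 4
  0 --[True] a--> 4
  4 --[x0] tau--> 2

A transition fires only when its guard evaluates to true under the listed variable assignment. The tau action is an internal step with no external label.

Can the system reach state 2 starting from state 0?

Answer: UNREACHABLE

Trace:
After dropping false guards: 3 live edges.
Layer 0: {0}
Layer 1: {4}  cumulative {0,4}
Reach set: {0,4}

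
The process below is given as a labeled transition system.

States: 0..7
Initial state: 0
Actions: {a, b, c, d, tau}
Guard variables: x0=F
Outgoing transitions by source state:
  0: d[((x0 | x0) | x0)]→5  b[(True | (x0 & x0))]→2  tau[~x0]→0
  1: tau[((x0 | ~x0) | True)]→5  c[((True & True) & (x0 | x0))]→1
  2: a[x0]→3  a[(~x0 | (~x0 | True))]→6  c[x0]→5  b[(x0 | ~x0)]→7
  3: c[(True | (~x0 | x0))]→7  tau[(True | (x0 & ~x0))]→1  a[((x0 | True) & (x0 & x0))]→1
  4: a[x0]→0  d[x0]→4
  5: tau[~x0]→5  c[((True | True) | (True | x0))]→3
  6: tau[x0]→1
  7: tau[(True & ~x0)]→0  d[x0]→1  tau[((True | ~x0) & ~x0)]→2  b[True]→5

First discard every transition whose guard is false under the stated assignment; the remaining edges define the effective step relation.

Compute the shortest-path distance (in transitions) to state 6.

Layered search for 6:
  L0 = {0}
  L1 = {2}
  L2 = {6,7}
depth(6)=2, e.g. b·a

Answer: 2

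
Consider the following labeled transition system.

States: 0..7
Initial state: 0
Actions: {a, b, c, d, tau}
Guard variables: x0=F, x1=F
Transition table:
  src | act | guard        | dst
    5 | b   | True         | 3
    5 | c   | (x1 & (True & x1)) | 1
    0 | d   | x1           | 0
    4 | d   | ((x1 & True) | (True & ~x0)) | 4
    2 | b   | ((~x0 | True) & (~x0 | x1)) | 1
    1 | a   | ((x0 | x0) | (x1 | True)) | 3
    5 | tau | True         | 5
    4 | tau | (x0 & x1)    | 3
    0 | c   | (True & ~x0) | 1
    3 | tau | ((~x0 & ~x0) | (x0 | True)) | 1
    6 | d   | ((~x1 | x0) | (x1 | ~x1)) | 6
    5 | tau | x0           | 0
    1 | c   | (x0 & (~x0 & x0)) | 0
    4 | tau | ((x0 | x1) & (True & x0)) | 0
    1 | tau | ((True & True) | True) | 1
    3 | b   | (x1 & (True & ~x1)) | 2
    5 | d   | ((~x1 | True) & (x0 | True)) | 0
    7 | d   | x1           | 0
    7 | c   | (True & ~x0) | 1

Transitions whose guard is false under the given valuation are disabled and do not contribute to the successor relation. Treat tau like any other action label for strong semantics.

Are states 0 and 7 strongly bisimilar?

Answer: BISIMILAR

Working:
Refine partition for ~:
  P[0] = {{0,1,2,3,4,5,6,7}}
  P[1] = {{0,7},{1},{2},{3},{4,6},{5}}
Fixed point at round 2; 6 class(es).
[0]={0,7}  [7]={0,7}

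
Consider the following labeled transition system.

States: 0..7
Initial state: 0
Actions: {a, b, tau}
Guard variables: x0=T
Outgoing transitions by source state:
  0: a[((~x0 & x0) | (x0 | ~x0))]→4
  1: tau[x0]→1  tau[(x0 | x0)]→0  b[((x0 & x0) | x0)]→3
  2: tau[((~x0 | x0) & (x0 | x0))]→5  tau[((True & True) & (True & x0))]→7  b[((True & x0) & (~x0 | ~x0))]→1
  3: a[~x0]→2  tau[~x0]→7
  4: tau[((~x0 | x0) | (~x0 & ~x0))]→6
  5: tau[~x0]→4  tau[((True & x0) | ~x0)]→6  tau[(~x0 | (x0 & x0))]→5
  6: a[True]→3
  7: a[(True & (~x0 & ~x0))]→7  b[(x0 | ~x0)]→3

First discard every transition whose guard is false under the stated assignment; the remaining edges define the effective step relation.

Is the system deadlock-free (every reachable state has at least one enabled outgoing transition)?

Reachable = {0,3,4,6}
  0: a→4  [deg 1]
  3: ∅  [no exit]
  4: tau→6  [deg 1]
  6: a→3  [deg 1]
Path to 3: a·tau·a

Answer: DEADLOCK at state 3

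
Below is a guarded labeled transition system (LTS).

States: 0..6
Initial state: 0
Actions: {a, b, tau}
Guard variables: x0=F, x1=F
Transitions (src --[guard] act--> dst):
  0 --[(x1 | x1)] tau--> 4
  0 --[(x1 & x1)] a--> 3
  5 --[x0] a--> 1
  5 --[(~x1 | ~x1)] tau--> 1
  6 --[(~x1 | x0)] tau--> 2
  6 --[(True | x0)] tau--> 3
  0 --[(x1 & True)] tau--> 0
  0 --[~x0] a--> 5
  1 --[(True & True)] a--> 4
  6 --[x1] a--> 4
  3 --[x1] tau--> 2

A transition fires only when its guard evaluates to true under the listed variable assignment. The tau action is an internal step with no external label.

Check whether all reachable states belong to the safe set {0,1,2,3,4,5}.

Allowed set {0,1,2,3,4,5}
Reachable = {0,1,4,5}
  0: ok
  1: ok
  4: ok
  5: ok

Answer: INVARIANT HOLDS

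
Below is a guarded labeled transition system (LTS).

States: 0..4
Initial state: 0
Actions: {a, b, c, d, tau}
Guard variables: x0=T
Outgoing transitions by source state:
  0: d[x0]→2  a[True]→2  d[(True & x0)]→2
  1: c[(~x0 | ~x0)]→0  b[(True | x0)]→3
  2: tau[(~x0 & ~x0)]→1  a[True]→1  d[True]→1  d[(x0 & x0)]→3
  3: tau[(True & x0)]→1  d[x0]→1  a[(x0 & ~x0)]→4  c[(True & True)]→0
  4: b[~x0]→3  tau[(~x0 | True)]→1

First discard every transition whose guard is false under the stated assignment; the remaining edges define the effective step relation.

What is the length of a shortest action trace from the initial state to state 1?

Answer: 2

Working:
Breadth-first toward 1:
  L0 = {0}
  L1 = {2}
  L2 = {1,3}
depth(1)=2, e.g. a·a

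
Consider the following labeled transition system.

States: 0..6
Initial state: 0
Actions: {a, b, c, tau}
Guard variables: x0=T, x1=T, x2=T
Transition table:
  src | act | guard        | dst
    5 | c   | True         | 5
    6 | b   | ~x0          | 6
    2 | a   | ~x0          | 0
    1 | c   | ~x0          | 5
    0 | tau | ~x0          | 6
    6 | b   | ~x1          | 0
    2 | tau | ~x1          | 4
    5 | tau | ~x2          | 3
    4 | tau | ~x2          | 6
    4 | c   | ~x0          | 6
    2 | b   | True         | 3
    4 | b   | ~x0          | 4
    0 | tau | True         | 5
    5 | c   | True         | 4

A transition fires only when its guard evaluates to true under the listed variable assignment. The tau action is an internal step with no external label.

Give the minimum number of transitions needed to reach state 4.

Answer: 2

Trace:
BFS to 4:
  depth 0: {0}
  depth 1: {5}
  depth 2: {4}
first hit 4 at d=2 via tau·c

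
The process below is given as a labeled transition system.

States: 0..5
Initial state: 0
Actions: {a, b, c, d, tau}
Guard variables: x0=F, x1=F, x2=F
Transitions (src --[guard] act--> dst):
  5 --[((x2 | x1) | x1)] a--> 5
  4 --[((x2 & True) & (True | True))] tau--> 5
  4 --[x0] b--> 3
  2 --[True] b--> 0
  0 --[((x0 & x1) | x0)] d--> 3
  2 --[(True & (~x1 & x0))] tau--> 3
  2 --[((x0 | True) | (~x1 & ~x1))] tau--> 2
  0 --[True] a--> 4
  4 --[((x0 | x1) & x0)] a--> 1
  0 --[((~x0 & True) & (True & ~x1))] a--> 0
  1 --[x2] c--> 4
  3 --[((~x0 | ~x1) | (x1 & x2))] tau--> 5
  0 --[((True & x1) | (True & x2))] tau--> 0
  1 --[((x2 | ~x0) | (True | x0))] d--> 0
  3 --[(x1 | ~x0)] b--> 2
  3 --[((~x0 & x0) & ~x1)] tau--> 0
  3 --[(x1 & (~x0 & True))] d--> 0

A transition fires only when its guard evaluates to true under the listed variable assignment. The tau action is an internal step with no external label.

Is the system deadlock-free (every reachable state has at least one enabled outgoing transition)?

Reach set: {0,4}
  0: a→0  a→4  [2 exit(s)]
  4: ∅  [deadlock]
trace reaching 4: a

Answer: DEADLOCK at state 4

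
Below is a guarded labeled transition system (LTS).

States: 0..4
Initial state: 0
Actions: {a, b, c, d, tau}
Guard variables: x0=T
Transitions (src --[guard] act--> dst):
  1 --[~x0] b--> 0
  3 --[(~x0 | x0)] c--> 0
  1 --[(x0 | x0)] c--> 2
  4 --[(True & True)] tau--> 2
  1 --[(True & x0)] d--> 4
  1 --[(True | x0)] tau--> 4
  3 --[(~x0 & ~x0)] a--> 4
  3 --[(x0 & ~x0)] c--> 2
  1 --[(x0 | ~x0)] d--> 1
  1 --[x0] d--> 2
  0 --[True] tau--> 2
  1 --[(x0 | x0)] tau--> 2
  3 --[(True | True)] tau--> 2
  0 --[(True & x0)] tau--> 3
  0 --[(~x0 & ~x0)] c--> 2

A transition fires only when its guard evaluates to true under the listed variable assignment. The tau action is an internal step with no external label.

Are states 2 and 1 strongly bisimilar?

Answer: NOT BISIMILAR

Trace:
Refine partition for ~:
  P[0] = {{0,1,2,3,4}}
  P[1] = {{0,4},{1},{2},{3}}
  P[2] = {{0},{1},{2},{3},{4}}
stable after 3 split(s): 5 block(s)
2∈{2}, 1∈{1}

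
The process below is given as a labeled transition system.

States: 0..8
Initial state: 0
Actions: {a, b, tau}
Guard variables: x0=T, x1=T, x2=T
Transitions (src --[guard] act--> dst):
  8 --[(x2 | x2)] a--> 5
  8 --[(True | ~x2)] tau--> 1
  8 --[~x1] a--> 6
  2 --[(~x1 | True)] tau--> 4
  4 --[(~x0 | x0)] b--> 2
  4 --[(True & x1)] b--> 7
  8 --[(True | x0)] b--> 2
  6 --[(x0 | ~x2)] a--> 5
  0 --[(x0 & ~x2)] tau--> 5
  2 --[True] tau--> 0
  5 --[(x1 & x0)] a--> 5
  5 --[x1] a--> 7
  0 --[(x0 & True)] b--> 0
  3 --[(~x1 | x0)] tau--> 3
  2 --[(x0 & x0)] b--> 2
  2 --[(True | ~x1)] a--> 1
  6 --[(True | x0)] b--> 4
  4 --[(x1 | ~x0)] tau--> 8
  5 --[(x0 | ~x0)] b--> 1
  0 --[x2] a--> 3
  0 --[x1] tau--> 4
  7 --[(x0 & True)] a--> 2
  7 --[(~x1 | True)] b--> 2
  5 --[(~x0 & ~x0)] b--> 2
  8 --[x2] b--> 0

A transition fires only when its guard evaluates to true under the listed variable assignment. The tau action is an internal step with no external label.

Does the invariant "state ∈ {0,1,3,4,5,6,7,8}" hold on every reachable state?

Safe = {0,1,3,4,5,6,7,8}
R = {0,1,2,3,4,5,7,8}
  0: safe
  1: safe
  2: ✗ unsafe
  3: safe
  4: safe
  5: safe
  7: safe
  8: safe
reach 2 via tau·b — violates

Answer: INVARIANT VIOLATED at state 2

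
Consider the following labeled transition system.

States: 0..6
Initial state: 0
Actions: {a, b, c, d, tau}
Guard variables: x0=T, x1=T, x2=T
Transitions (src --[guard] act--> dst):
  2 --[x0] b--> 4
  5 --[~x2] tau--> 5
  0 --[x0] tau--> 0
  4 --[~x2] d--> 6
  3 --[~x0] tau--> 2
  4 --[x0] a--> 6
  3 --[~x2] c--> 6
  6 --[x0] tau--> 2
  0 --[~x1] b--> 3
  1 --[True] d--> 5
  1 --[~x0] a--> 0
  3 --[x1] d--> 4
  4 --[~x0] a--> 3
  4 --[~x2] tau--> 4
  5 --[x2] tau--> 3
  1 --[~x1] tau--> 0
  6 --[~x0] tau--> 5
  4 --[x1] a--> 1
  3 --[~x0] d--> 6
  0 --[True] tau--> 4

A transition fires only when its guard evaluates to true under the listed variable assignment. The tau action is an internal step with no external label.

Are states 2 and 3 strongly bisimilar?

Answer: NOT BISIMILAR

Working:
Refine partition for ~:
  round 0: {{0,1,2,3,4,5,6}}
  round 1: {{0,5,6},{1,3},{2},{4}}
  round 2: {{0},{1},{2},{3},{4},{5},{6}}
Fixed point at round 3; 7 class(es).
class of 2: {2}; class of 3: {3}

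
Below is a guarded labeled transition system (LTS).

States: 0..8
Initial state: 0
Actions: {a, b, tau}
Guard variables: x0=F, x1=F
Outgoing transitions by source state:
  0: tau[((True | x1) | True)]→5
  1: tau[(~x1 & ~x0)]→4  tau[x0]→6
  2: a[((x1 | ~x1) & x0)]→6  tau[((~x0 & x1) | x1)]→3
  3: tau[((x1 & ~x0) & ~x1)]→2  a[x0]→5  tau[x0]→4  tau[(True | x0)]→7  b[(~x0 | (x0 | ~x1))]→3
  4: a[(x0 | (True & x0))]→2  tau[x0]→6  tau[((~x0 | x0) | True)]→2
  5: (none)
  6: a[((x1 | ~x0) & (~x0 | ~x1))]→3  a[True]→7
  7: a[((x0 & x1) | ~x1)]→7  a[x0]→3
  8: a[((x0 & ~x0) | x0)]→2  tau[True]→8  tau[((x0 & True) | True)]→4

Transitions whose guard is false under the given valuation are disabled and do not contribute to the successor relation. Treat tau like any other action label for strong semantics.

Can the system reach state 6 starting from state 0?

10 transition(s) survive guard evaluation.
depth 0: {0}
depth 1: {5}  cumulative {0,5}
Reachable = {0,5}

Answer: UNREACHABLE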